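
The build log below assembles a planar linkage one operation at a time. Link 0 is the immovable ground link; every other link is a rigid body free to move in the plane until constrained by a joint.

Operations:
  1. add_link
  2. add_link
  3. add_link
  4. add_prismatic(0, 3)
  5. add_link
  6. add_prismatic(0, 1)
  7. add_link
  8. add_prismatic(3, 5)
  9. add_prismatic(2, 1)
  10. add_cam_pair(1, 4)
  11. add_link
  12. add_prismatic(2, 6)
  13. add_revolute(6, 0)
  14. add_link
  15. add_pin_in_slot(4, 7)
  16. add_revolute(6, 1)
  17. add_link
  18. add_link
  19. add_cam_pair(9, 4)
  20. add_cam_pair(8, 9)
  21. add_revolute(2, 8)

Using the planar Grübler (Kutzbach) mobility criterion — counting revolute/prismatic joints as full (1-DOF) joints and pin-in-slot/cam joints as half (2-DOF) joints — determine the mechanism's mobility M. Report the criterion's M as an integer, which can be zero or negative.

M = 7

link 0 = ground. State L|J1|J2 = 1|0|0
+link1  2|0|0
+link2  3|0|0
+link3  4|0|0
P(0,3) f=1→J1  4|1|0
+link4  5|1|0
P(0,1) f=1→J1  5|2|0
+link5  6|2|0
P(3,5) f=1→J1  6|3|0
P(2,1) f=1→J1  6|4|0
C(1,4) f=2→J2  6|4|1
+link6  7|4|1
P(2,6) f=1→J1  7|5|1
R(6,0) f=1→J1  7|6|1
+link7  8|6|1
PS(4,7) f=2→J2  8|6|2
R(6,1) f=1→J1  8|7|2
+link8  9|7|2
+link9  10|7|2
C(9,4) f=2→J2  10|7|3
C(8,9) f=2→J2  10|7|4
R(2,8) f=1→J1  10|8|4
M = 3(10−1)−2·8−4 = 27−16−4 = 7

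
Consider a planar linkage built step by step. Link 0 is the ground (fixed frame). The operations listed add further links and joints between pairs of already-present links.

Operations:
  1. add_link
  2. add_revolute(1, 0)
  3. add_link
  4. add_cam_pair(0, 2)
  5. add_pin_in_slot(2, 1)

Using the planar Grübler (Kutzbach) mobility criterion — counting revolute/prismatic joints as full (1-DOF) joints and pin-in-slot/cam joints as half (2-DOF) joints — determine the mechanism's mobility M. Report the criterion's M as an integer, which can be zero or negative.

M = 2

(L,J1,J2)=(1,0,0); link0 fixed
link1: (2,0,0)
R 1-0 [J1]: (2,1,0)
link2: (3,1,0)
C 0-2 [J2]: (3,1,1)
PS 2-1 [J2]: (3,1,2)
Grübler: 3·2 − 2·1 − 2 = 2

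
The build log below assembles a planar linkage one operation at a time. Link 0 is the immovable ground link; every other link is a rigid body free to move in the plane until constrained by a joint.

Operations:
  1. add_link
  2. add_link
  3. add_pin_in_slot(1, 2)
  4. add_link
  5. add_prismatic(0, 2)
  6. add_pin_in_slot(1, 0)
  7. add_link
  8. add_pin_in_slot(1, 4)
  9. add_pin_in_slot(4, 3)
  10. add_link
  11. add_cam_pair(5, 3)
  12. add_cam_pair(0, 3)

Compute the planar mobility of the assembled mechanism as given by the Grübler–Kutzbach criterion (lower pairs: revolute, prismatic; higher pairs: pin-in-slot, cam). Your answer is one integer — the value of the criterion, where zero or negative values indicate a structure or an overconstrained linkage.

link 0 = ground. State L|J1|J2 = 1|0|0
+link1  2|0|0
+link2  3|0|0
PS(1,2) f=2→J2  3|0|1
+link3  4|0|1
P(0,2) f=1→J1  4|1|1
PS(1,0) f=2→J2  4|1|2
+link4  5|1|2
PS(1,4) f=2→J2  5|1|3
PS(4,3) f=2→J2  5|1|4
+link5  6|1|4
C(5,3) f=2→J2  6|1|5
C(0,3) f=2→J2  6|1|6
M = 3(6−1)−2·1−6 = 15−2−6 = 7

M = 7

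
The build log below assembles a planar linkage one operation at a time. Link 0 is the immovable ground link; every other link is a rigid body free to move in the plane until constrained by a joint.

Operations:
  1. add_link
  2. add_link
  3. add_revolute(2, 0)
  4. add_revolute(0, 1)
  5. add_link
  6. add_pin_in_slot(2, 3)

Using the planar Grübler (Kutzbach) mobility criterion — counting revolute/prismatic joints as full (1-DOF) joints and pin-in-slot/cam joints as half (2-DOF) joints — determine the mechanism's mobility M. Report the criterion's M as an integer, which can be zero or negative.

M = 4

ground; <1,0,0>
#1 <2,0,0>
#2 <3,0,0>
R:2↔0 J1 <3,1,0>
R:0↔1 J1 <3,2,0>
#3 <4,2,0>
PS:2↔3 J2 <4,2,1>
3×3 − 2×2 − 1×1 = 4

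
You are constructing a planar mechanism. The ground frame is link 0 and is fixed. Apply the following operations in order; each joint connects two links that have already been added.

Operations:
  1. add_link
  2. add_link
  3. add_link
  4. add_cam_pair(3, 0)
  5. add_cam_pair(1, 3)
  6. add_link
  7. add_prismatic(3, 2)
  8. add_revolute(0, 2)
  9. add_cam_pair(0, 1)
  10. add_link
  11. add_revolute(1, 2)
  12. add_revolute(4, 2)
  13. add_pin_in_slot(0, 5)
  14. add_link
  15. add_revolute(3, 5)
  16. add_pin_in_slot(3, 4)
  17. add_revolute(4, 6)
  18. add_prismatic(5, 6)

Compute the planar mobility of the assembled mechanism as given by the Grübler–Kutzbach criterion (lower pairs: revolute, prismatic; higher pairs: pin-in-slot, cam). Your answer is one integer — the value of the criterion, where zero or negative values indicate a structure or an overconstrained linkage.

link 0 = ground. State L|J1|J2 = 1|0|0
+link1  2|0|0
+link2  3|0|0
+link3  4|0|0
C(3,0) f=2→J2  4|0|1
C(1,3) f=2→J2  4|0|2
+link4  5|0|2
P(3,2) f=1→J1  5|1|2
R(0,2) f=1→J1  5|2|2
C(0,1) f=2→J2  5|2|3
+link5  6|2|3
R(1,2) f=1→J1  6|3|3
R(4,2) f=1→J1  6|4|3
PS(0,5) f=2→J2  6|4|4
+link6  7|4|4
R(3,5) f=1→J1  7|5|4
PS(3,4) f=2→J2  7|5|5
R(4,6) f=1→J1  7|6|5
P(5,6) f=1→J1  7|7|5
M = 3(7−1)−2·7−5 = 18−14−5 = -1

M = -1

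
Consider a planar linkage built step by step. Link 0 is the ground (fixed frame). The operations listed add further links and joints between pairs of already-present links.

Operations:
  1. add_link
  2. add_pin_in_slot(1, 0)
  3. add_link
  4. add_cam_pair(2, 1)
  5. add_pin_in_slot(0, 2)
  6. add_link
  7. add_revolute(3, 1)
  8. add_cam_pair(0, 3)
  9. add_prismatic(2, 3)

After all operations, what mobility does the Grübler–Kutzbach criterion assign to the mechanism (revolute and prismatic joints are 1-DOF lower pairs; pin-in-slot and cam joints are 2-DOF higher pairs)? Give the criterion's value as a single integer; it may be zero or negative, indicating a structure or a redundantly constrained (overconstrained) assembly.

M = 1

link 0 = ground. State L|J1|J2 = 1|0|0
+link1  2|0|0
PS(1,0) f=2→J2  2|0|1
+link2  3|0|1
C(2,1) f=2→J2  3|0|2
PS(0,2) f=2→J2  3|0|3
+link3  4|0|3
R(3,1) f=1→J1  4|1|3
C(0,3) f=2→J2  4|1|4
P(2,3) f=1→J1  4|2|4
M = 3(4−1)−2·2−4 = 9−4−4 = 1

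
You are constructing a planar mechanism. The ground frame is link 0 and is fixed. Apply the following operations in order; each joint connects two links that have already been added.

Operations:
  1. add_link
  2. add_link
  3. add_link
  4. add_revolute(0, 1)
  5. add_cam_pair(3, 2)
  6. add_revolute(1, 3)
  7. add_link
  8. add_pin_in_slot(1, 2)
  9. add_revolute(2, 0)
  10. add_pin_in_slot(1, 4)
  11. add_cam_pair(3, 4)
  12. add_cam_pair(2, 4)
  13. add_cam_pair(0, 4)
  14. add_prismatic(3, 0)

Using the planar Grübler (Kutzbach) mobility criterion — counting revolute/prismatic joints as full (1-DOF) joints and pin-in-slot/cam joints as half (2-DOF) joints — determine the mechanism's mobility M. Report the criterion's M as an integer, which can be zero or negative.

M = -2

(L,J1,J2)=(1,0,0); link0 fixed
link1: (2,0,0)
link2: (3,0,0)
link3: (4,0,0)
R 0-1 [J1]: (4,1,0)
C 3-2 [J2]: (4,1,1)
R 1-3 [J1]: (4,2,1)
link4: (5,2,1)
PS 1-2 [J2]: (5,2,2)
R 2-0 [J1]: (5,3,2)
PS 1-4 [J2]: (5,3,3)
C 3-4 [J2]: (5,3,4)
C 2-4 [J2]: (5,3,5)
C 0-4 [J2]: (5,3,6)
P 3-0 [J1]: (5,4,6)
Grübler: 3·4 − 2·4 − 6 = -2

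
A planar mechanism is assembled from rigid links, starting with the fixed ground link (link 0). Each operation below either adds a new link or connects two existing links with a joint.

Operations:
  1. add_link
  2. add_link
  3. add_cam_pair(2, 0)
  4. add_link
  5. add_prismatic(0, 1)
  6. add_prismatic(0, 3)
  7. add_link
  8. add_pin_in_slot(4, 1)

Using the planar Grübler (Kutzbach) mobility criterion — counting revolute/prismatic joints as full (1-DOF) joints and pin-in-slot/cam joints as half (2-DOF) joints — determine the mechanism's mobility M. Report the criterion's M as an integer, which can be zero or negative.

M = 6

[1;0;0] (link 0 is ground)
L+ [2;0;0]
L+ [3;0;0]
C(2,0)∈J2 [3;0;1]
L+ [4;0;1]
P(0,1)∈J1 [4;1;1]
P(0,3)∈J1 [4;2;1]
L+ [5;2;1]
PS(4,1)∈J2 [5;2;2]
mobility = 12 − 4 − 2 = 6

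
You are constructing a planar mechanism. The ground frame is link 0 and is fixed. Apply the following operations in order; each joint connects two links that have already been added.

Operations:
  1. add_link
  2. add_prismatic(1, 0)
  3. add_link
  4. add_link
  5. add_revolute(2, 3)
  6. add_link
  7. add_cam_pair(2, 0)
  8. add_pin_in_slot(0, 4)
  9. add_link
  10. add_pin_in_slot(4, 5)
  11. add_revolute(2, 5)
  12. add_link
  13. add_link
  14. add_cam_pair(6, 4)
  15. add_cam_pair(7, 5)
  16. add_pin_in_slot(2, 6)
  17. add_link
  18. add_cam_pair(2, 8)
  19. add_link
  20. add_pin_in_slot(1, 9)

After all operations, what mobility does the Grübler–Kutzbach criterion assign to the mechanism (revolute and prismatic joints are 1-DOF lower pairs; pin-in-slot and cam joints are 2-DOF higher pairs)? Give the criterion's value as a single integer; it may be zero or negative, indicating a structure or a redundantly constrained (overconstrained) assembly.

L=1 J1=0 J2=0
add link → L=2 J1=0 J2=0
P@1,0 dof=1 J1 → L=2 J1=1 J2=0
add link → L=3 J1=1 J2=0
add link → L=4 J1=1 J2=0
R@2,3 dof=1 J1 → L=4 J1=2 J2=0
add link → L=5 J1=2 J2=0
C@2,0 dof=2 J2 → L=5 J1=2 J2=1
PS@0,4 dof=2 J2 → L=5 J1=2 J2=2
add link → L=6 J1=2 J2=2
PS@4,5 dof=2 J2 → L=6 J1=2 J2=3
R@2,5 dof=1 J1 → L=6 J1=3 J2=3
add link → L=7 J1=3 J2=3
add link → L=8 J1=3 J2=3
C@6,4 dof=2 J2 → L=8 J1=3 J2=4
C@7,5 dof=2 J2 → L=8 J1=3 J2=5
PS@2,6 dof=2 J2 → L=8 J1=3 J2=6
add link → L=9 J1=3 J2=6
C@2,8 dof=2 J2 → L=9 J1=3 J2=7
add link → L=10 J1=3 J2=7
PS@1,9 dof=2 J2 → L=10 J1=3 J2=8
M=3(L−1)−2J1−J2=3·9−2·3−8=13

M = 13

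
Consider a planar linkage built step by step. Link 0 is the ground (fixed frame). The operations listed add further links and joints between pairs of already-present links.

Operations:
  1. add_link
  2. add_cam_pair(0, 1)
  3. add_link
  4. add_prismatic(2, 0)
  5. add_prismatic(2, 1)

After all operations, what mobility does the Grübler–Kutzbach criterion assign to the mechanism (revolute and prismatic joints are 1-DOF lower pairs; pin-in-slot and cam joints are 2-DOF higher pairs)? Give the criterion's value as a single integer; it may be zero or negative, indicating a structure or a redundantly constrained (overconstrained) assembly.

[1;0;0] (link 0 is ground)
L+ [2;0;0]
C(0,1)∈J2 [2;0;1]
L+ [3;0;1]
P(2,0)∈J1 [3;1;1]
P(2,1)∈J1 [3;2;1]
mobility = 6 − 4 − 1 = 1

M = 1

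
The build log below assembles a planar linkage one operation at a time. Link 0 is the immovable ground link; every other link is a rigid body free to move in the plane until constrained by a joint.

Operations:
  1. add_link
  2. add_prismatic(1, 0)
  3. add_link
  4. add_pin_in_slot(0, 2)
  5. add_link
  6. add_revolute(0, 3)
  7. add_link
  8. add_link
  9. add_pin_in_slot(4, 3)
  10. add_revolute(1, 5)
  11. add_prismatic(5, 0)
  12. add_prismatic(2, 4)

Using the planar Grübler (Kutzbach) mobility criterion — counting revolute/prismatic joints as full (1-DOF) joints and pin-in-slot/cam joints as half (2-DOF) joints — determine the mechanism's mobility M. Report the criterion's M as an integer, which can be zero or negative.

(L,J1,J2)=(1,0,0); link0 fixed
link1: (2,0,0)
P 1-0 [J1]: (2,1,0)
link2: (3,1,0)
PS 0-2 [J2]: (3,1,1)
link3: (4,1,1)
R 0-3 [J1]: (4,2,1)
link4: (5,2,1)
link5: (6,2,1)
PS 4-3 [J2]: (6,2,2)
R 1-5 [J1]: (6,3,2)
P 5-0 [J1]: (6,4,2)
P 2-4 [J1]: (6,5,2)
Grübler: 3·5 − 2·5 − 2 = 3

M = 3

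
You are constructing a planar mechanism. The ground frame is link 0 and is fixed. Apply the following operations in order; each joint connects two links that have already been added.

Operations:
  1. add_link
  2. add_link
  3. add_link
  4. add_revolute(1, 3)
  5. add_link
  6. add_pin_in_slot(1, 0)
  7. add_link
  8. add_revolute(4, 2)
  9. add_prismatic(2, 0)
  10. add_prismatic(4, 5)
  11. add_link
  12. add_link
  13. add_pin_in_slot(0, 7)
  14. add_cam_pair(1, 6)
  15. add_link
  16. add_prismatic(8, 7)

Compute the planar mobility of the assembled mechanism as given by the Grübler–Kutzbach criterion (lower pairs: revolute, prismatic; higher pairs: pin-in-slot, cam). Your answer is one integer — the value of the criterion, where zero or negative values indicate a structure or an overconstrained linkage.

M = 11

(L,J1,J2)=(1,0,0); link0 fixed
link1: (2,0,0)
link2: (3,0,0)
link3: (4,0,0)
R 1-3 [J1]: (4,1,0)
link4: (5,1,0)
PS 1-0 [J2]: (5,1,1)
link5: (6,1,1)
R 4-2 [J1]: (6,2,1)
P 2-0 [J1]: (6,3,1)
P 4-5 [J1]: (6,4,1)
link6: (7,4,1)
link7: (8,4,1)
PS 0-7 [J2]: (8,4,2)
C 1-6 [J2]: (8,4,3)
link8: (9,4,3)
P 8-7 [J1]: (9,5,3)
Grübler: 3·8 − 2·5 − 3 = 11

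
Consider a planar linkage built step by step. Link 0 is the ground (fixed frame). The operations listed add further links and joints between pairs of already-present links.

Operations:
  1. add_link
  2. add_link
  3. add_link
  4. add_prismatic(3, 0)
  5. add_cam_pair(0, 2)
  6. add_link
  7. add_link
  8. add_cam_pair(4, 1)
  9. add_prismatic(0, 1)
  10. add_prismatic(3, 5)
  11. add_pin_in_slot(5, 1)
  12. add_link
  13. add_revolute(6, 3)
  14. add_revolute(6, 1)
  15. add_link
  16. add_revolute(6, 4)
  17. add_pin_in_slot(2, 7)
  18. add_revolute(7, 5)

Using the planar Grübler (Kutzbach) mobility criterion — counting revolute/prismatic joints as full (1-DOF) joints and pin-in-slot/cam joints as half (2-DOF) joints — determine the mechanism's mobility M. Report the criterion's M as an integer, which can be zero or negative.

ground; <1,0,0>
#1 <2,0,0>
#2 <3,0,0>
#3 <4,0,0>
P:3↔0 J1 <4,1,0>
C:0↔2 J2 <4,1,1>
#4 <5,1,1>
#5 <6,1,1>
C:4↔1 J2 <6,1,2>
P:0↔1 J1 <6,2,2>
P:3↔5 J1 <6,3,2>
PS:5↔1 J2 <6,3,3>
#6 <7,3,3>
R:6↔3 J1 <7,4,3>
R:6↔1 J1 <7,5,3>
#7 <8,5,3>
R:6↔4 J1 <8,6,3>
PS:2↔7 J2 <8,6,4>
R:7↔5 J1 <8,7,4>
3×7 − 2×7 − 1×4 = 3

M = 3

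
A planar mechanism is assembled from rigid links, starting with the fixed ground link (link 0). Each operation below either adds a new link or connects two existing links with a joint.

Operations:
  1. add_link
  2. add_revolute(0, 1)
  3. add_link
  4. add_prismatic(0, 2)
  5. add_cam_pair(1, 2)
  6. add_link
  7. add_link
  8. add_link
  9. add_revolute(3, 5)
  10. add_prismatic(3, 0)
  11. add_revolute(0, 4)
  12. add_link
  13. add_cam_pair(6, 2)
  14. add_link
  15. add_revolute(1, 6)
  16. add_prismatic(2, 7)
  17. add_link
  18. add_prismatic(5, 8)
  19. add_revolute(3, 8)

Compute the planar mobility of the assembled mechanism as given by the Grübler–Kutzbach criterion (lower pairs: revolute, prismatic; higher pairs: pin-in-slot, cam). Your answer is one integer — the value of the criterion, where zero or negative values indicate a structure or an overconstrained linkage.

M = 4

[1;0;0] (link 0 is ground)
L+ [2;0;0]
R(0,1)∈J1 [2;1;0]
L+ [3;1;0]
P(0,2)∈J1 [3;2;0]
C(1,2)∈J2 [3;2;1]
L+ [4;2;1]
L+ [5;2;1]
L+ [6;2;1]
R(3,5)∈J1 [6;3;1]
P(3,0)∈J1 [6;4;1]
R(0,4)∈J1 [6;5;1]
L+ [7;5;1]
C(6,2)∈J2 [7;5;2]
L+ [8;5;2]
R(1,6)∈J1 [8;6;2]
P(2,7)∈J1 [8;7;2]
L+ [9;7;2]
P(5,8)∈J1 [9;8;2]
R(3,8)∈J1 [9;9;2]
mobility = 24 − 18 − 2 = 4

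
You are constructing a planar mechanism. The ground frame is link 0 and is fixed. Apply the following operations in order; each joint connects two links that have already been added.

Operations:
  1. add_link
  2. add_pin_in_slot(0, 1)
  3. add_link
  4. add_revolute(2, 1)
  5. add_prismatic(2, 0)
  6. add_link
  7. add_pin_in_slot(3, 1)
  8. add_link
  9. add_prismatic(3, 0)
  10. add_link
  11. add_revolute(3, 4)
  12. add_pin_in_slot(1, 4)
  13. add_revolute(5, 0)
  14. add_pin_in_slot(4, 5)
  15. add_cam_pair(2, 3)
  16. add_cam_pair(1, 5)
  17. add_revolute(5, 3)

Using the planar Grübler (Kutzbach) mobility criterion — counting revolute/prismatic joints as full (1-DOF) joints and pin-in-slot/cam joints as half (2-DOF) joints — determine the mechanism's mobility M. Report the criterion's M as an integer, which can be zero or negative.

L=1 J1=0 J2=0
add link → L=2 J1=0 J2=0
PS@0,1 dof=2 J2 → L=2 J1=0 J2=1
add link → L=3 J1=0 J2=1
R@2,1 dof=1 J1 → L=3 J1=1 J2=1
P@2,0 dof=1 J1 → L=3 J1=2 J2=1
add link → L=4 J1=2 J2=1
PS@3,1 dof=2 J2 → L=4 J1=2 J2=2
add link → L=5 J1=2 J2=2
P@3,0 dof=1 J1 → L=5 J1=3 J2=2
add link → L=6 J1=3 J2=2
R@3,4 dof=1 J1 → L=6 J1=4 J2=2
PS@1,4 dof=2 J2 → L=6 J1=4 J2=3
R@5,0 dof=1 J1 → L=6 J1=5 J2=3
PS@4,5 dof=2 J2 → L=6 J1=5 J2=4
C@2,3 dof=2 J2 → L=6 J1=5 J2=5
C@1,5 dof=2 J2 → L=6 J1=5 J2=6
R@5,3 dof=1 J1 → L=6 J1=6 J2=6
M=3(L−1)−2J1−J2=3·5−2·6−6=-3

M = -3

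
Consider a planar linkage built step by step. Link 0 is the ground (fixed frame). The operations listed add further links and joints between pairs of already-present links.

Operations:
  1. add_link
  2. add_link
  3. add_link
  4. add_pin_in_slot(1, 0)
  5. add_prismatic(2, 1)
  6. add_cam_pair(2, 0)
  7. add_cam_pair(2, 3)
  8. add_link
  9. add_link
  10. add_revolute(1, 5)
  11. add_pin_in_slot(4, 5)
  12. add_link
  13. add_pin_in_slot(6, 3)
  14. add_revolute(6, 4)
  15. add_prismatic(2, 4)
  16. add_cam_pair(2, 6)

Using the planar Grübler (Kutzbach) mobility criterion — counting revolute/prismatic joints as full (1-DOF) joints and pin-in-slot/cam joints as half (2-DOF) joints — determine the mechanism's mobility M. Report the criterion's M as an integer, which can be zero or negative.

link 0 = ground. State L|J1|J2 = 1|0|0
+link1  2|0|0
+link2  3|0|0
+link3  4|0|0
PS(1,0) f=2→J2  4|0|1
P(2,1) f=1→J1  4|1|1
C(2,0) f=2→J2  4|1|2
C(2,3) f=2→J2  4|1|3
+link4  5|1|3
+link5  6|1|3
R(1,5) f=1→J1  6|2|3
PS(4,5) f=2→J2  6|2|4
+link6  7|2|4
PS(6,3) f=2→J2  7|2|5
R(6,4) f=1→J1  7|3|5
P(2,4) f=1→J1  7|4|5
C(2,6) f=2→J2  7|4|6
M = 3(7−1)−2·4−6 = 18−8−6 = 4

M = 4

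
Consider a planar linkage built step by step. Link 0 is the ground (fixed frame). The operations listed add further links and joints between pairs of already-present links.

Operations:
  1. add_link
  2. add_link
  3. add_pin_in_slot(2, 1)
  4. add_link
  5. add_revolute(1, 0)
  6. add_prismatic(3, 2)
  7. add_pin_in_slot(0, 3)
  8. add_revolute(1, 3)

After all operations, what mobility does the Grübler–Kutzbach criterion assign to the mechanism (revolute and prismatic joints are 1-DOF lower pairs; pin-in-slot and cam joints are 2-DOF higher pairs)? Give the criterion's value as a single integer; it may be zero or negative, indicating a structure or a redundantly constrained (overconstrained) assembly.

M = 1

ground; <1,0,0>
#1 <2,0,0>
#2 <3,0,0>
PS:2↔1 J2 <3,0,1>
#3 <4,0,1>
R:1↔0 J1 <4,1,1>
P:3↔2 J1 <4,2,1>
PS:0↔3 J2 <4,2,2>
R:1↔3 J1 <4,3,2>
3×3 − 2×3 − 1×2 = 1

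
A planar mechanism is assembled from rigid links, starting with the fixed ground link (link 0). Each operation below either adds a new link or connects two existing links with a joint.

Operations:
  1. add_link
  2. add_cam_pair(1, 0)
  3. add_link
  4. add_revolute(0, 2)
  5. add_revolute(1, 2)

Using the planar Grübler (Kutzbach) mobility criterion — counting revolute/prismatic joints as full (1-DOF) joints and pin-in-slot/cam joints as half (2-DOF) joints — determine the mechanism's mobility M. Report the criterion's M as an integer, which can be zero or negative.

M = 1

link 0 = ground. State L|J1|J2 = 1|0|0
+link1  2|0|0
C(1,0) f=2→J2  2|0|1
+link2  3|0|1
R(0,2) f=1→J1  3|1|1
R(1,2) f=1→J1  3|2|1
M = 3(3−1)−2·2−1 = 6−4−1 = 1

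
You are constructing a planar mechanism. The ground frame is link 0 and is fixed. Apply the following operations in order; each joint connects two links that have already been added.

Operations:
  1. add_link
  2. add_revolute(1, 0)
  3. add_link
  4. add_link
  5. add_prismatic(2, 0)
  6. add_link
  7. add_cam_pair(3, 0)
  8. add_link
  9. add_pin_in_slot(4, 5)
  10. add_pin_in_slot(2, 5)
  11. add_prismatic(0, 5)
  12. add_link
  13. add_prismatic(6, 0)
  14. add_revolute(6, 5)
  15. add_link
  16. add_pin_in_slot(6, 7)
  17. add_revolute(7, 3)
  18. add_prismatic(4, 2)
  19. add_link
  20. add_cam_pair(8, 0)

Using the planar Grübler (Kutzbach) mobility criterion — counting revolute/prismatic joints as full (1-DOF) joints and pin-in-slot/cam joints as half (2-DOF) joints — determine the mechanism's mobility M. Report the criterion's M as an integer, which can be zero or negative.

M = 5

[1;0;0] (link 0 is ground)
L+ [2;0;0]
R(1,0)∈J1 [2;1;0]
L+ [3;1;0]
L+ [4;1;0]
P(2,0)∈J1 [4;2;0]
L+ [5;2;0]
C(3,0)∈J2 [5;2;1]
L+ [6;2;1]
PS(4,5)∈J2 [6;2;2]
PS(2,5)∈J2 [6;2;3]
P(0,5)∈J1 [6;3;3]
L+ [7;3;3]
P(6,0)∈J1 [7;4;3]
R(6,5)∈J1 [7;5;3]
L+ [8;5;3]
PS(6,7)∈J2 [8;5;4]
R(7,3)∈J1 [8;6;4]
P(4,2)∈J1 [8;7;4]
L+ [9;7;4]
C(8,0)∈J2 [9;7;5]
mobility = 24 − 14 − 5 = 5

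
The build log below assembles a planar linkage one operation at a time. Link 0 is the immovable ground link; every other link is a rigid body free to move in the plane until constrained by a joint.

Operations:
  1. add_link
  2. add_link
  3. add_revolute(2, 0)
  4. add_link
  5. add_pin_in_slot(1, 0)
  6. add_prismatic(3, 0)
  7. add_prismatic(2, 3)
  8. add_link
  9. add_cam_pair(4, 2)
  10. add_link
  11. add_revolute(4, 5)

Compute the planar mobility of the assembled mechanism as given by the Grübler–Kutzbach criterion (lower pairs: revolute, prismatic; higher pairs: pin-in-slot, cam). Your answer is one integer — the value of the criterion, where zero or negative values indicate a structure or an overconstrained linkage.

M = 5

(L,J1,J2)=(1,0,0); link0 fixed
link1: (2,0,0)
link2: (3,0,0)
R 2-0 [J1]: (3,1,0)
link3: (4,1,0)
PS 1-0 [J2]: (4,1,1)
P 3-0 [J1]: (4,2,1)
P 2-3 [J1]: (4,3,1)
link4: (5,3,1)
C 4-2 [J2]: (5,3,2)
link5: (6,3,2)
R 4-5 [J1]: (6,4,2)
Grübler: 3·5 − 2·4 − 2 = 5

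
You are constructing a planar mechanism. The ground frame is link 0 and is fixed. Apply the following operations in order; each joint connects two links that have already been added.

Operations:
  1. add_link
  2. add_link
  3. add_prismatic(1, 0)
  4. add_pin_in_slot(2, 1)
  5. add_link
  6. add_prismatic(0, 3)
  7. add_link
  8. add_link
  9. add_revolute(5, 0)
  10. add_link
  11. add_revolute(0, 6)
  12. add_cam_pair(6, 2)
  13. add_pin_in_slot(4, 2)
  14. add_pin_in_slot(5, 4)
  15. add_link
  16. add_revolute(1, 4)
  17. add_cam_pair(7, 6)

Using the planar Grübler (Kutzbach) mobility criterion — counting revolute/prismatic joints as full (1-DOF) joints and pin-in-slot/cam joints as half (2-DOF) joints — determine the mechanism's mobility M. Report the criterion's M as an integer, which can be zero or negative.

ground; <1,0,0>
#1 <2,0,0>
#2 <3,0,0>
P:1↔0 J1 <3,1,0>
PS:2↔1 J2 <3,1,1>
#3 <4,1,1>
P:0↔3 J1 <4,2,1>
#4 <5,2,1>
#5 <6,2,1>
R:5↔0 J1 <6,3,1>
#6 <7,3,1>
R:0↔6 J1 <7,4,1>
C:6↔2 J2 <7,4,2>
PS:4↔2 J2 <7,4,3>
PS:5↔4 J2 <7,4,4>
#7 <8,4,4>
R:1↔4 J1 <8,5,4>
C:7↔6 J2 <8,5,5>
3×7 − 2×5 − 1×5 = 6

M = 6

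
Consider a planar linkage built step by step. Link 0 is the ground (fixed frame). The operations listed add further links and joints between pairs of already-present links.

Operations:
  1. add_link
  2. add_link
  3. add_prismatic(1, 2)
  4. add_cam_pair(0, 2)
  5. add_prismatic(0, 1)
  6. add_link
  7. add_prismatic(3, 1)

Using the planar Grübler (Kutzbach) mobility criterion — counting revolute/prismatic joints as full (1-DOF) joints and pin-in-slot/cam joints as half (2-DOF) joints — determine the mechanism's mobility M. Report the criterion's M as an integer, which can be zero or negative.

M = 2

link 0 = ground. State L|J1|J2 = 1|0|0
+link1  2|0|0
+link2  3|0|0
P(1,2) f=1→J1  3|1|0
C(0,2) f=2→J2  3|1|1
P(0,1) f=1→J1  3|2|1
+link3  4|2|1
P(3,1) f=1→J1  4|3|1
M = 3(4−1)−2·3−1 = 9−6−1 = 2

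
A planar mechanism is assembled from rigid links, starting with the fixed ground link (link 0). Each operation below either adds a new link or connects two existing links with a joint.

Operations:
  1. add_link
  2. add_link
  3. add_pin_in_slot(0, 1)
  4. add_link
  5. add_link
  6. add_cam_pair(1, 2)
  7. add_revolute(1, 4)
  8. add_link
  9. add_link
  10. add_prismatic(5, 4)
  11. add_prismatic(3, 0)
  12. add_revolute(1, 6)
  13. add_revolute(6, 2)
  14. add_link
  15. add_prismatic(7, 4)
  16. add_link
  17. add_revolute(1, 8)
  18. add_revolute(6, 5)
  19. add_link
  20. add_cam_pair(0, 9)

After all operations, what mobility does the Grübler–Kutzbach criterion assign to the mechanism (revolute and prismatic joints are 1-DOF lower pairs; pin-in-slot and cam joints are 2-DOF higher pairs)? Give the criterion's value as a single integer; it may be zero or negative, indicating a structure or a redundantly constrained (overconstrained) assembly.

ground; <1,0,0>
#1 <2,0,0>
#2 <3,0,0>
PS:0↔1 J2 <3,0,1>
#3 <4,0,1>
#4 <5,0,1>
C:1↔2 J2 <5,0,2>
R:1↔4 J1 <5,1,2>
#5 <6,1,2>
#6 <7,1,2>
P:5↔4 J1 <7,2,2>
P:3↔0 J1 <7,3,2>
R:1↔6 J1 <7,4,2>
R:6↔2 J1 <7,5,2>
#7 <8,5,2>
P:7↔4 J1 <8,6,2>
#8 <9,6,2>
R:1↔8 J1 <9,7,2>
R:6↔5 J1 <9,8,2>
#9 <10,8,2>
C:0↔9 J2 <10,8,3>
3×9 − 2×8 − 1×3 = 8

M = 8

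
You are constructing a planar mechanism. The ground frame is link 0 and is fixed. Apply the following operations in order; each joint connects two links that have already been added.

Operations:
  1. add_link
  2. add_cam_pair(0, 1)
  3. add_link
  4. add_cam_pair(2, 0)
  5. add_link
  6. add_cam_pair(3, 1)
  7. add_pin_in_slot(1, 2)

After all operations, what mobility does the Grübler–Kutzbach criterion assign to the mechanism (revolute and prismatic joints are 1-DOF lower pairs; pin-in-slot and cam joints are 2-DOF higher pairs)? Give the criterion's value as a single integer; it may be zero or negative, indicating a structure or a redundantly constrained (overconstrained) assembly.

(L,J1,J2)=(1,0,0); link0 fixed
link1: (2,0,0)
C 0-1 [J2]: (2,0,1)
link2: (3,0,1)
C 2-0 [J2]: (3,0,2)
link3: (4,0,2)
C 3-1 [J2]: (4,0,3)
PS 1-2 [J2]: (4,0,4)
Grübler: 3·3 − 2·0 − 4 = 5

M = 5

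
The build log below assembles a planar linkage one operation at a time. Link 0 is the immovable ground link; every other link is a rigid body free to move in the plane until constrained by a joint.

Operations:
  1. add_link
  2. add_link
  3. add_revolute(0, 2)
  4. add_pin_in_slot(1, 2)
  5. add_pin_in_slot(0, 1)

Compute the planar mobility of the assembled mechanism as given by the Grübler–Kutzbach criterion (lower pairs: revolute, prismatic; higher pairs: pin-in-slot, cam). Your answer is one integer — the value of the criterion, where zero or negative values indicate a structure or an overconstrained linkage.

(L,J1,J2)=(1,0,0); link0 fixed
link1: (2,0,0)
link2: (3,0,0)
R 0-2 [J1]: (3,1,0)
PS 1-2 [J2]: (3,1,1)
PS 0-1 [J2]: (3,1,2)
Grübler: 3·2 − 2·1 − 2 = 2

M = 2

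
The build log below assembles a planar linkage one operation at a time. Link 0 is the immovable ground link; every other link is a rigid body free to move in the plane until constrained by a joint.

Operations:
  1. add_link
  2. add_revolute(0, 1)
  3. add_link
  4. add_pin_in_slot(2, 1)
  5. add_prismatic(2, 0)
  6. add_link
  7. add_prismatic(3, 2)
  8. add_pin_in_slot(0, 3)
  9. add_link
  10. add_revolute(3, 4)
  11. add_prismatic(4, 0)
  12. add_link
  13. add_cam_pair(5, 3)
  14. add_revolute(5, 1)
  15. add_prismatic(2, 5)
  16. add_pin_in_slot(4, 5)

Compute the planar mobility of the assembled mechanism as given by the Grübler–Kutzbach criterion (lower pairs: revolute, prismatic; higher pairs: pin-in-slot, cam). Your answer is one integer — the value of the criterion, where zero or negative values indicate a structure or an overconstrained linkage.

M = -3

ground; <1,0,0>
#1 <2,0,0>
R:0↔1 J1 <2,1,0>
#2 <3,1,0>
PS:2↔1 J2 <3,1,1>
P:2↔0 J1 <3,2,1>
#3 <4,2,1>
P:3↔2 J1 <4,3,1>
PS:0↔3 J2 <4,3,2>
#4 <5,3,2>
R:3↔4 J1 <5,4,2>
P:4↔0 J1 <5,5,2>
#5 <6,5,2>
C:5↔3 J2 <6,5,3>
R:5↔1 J1 <6,6,3>
P:2↔5 J1 <6,7,3>
PS:4↔5 J2 <6,7,4>
3×5 − 2×7 − 1×4 = -3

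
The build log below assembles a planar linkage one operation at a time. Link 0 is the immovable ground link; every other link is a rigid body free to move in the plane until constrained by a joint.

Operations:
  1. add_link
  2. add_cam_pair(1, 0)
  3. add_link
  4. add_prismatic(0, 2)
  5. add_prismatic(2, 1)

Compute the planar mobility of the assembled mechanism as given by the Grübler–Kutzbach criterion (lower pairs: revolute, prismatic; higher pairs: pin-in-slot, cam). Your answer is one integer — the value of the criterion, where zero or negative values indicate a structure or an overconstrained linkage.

ground; <1,0,0>
#1 <2,0,0>
C:1↔0 J2 <2,0,1>
#2 <3,0,1>
P:0↔2 J1 <3,1,1>
P:2↔1 J1 <3,2,1>
3×2 − 2×2 − 1×1 = 1

M = 1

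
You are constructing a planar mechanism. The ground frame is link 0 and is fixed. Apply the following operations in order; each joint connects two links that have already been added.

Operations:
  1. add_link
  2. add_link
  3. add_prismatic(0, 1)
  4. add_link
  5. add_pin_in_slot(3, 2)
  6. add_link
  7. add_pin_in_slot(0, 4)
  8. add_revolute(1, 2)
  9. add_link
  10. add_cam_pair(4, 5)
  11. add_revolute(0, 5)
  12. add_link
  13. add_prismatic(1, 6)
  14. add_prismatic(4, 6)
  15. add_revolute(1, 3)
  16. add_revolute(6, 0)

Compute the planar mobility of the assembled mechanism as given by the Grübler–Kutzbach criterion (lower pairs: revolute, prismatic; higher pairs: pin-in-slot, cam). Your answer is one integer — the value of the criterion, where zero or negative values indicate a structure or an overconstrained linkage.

M = 1

link 0 = ground. State L|J1|J2 = 1|0|0
+link1  2|0|0
+link2  3|0|0
P(0,1) f=1→J1  3|1|0
+link3  4|1|0
PS(3,2) f=2→J2  4|1|1
+link4  5|1|1
PS(0,4) f=2→J2  5|1|2
R(1,2) f=1→J1  5|2|2
+link5  6|2|2
C(4,5) f=2→J2  6|2|3
R(0,5) f=1→J1  6|3|3
+link6  7|3|3
P(1,6) f=1→J1  7|4|3
P(4,6) f=1→J1  7|5|3
R(1,3) f=1→J1  7|6|3
R(6,0) f=1→J1  7|7|3
M = 3(7−1)−2·7−3 = 18−14−3 = 1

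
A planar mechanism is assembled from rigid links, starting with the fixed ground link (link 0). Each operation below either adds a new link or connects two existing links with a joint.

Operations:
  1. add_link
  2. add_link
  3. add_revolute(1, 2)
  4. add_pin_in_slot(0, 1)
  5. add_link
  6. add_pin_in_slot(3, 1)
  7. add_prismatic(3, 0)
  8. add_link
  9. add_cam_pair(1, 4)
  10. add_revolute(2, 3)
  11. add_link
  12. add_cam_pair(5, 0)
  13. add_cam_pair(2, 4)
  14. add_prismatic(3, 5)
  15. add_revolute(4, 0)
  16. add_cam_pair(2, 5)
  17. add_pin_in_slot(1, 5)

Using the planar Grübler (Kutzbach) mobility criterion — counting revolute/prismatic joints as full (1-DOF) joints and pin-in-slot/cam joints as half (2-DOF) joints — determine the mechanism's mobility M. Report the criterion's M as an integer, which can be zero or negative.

[1;0;0] (link 0 is ground)
L+ [2;0;0]
L+ [3;0;0]
R(1,2)∈J1 [3;1;0]
PS(0,1)∈J2 [3;1;1]
L+ [4;1;1]
PS(3,1)∈J2 [4;1;2]
P(3,0)∈J1 [4;2;2]
L+ [5;2;2]
C(1,4)∈J2 [5;2;3]
R(2,3)∈J1 [5;3;3]
L+ [6;3;3]
C(5,0)∈J2 [6;3;4]
C(2,4)∈J2 [6;3;5]
P(3,5)∈J1 [6;4;5]
R(4,0)∈J1 [6;5;5]
C(2,5)∈J2 [6;5;6]
PS(1,5)∈J2 [6;5;7]
mobility = 15 − 10 − 7 = -2

M = -2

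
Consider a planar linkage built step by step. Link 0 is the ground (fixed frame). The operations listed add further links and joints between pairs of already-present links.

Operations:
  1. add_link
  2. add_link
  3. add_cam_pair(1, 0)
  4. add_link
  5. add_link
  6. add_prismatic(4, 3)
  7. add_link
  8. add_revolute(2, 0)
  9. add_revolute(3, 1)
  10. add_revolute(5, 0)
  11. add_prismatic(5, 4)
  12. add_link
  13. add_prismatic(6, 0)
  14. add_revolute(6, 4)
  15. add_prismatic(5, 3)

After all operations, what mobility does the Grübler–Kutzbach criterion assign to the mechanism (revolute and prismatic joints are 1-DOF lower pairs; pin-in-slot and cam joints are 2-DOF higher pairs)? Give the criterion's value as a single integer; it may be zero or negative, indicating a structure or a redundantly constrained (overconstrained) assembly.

L=1 J1=0 J2=0
add link → L=2 J1=0 J2=0
add link → L=3 J1=0 J2=0
C@1,0 dof=2 J2 → L=3 J1=0 J2=1
add link → L=4 J1=0 J2=1
add link → L=5 J1=0 J2=1
P@4,3 dof=1 J1 → L=5 J1=1 J2=1
add link → L=6 J1=1 J2=1
R@2,0 dof=1 J1 → L=6 J1=2 J2=1
R@3,1 dof=1 J1 → L=6 J1=3 J2=1
R@5,0 dof=1 J1 → L=6 J1=4 J2=1
P@5,4 dof=1 J1 → L=6 J1=5 J2=1
add link → L=7 J1=5 J2=1
P@6,0 dof=1 J1 → L=7 J1=6 J2=1
R@6,4 dof=1 J1 → L=7 J1=7 J2=1
P@5,3 dof=1 J1 → L=7 J1=8 J2=1
M=3(L−1)−2J1−J2=3·6−2·8−1=1

M = 1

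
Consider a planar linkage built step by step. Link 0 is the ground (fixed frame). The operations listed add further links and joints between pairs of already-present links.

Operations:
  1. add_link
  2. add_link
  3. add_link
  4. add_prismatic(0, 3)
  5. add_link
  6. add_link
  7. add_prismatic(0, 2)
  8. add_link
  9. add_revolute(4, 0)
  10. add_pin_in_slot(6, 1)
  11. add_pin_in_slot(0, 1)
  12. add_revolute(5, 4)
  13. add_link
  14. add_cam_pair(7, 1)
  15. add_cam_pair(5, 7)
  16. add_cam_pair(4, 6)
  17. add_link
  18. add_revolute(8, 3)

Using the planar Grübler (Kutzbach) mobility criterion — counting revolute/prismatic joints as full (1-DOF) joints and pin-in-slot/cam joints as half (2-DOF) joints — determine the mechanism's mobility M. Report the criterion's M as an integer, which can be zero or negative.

M = 9

link 0 = ground. State L|J1|J2 = 1|0|0
+link1  2|0|0
+link2  3|0|0
+link3  4|0|0
P(0,3) f=1→J1  4|1|0
+link4  5|1|0
+link5  6|1|0
P(0,2) f=1→J1  6|2|0
+link6  7|2|0
R(4,0) f=1→J1  7|3|0
PS(6,1) f=2→J2  7|3|1
PS(0,1) f=2→J2  7|3|2
R(5,4) f=1→J1  7|4|2
+link7  8|4|2
C(7,1) f=2→J2  8|4|3
C(5,7) f=2→J2  8|4|4
C(4,6) f=2→J2  8|4|5
+link8  9|4|5
R(8,3) f=1→J1  9|5|5
M = 3(9−1)−2·5−5 = 24−10−5 = 9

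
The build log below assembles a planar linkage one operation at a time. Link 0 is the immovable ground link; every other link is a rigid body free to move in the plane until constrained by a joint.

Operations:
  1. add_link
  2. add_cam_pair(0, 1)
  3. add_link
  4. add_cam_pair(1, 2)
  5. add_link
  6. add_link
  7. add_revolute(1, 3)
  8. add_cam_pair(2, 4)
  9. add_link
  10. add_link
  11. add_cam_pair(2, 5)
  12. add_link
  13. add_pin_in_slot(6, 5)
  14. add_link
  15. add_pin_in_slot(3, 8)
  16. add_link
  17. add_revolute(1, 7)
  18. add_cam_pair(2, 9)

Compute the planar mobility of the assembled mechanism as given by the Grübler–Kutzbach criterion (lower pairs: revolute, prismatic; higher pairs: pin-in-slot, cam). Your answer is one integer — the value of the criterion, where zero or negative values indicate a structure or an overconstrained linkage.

(L,J1,J2)=(1,0,0); link0 fixed
link1: (2,0,0)
C 0-1 [J2]: (2,0,1)
link2: (3,0,1)
C 1-2 [J2]: (3,0,2)
link3: (4,0,2)
link4: (5,0,2)
R 1-3 [J1]: (5,1,2)
C 2-4 [J2]: (5,1,3)
link5: (6,1,3)
link6: (7,1,3)
C 2-5 [J2]: (7,1,4)
link7: (8,1,4)
PS 6-5 [J2]: (8,1,5)
link8: (9,1,5)
PS 3-8 [J2]: (9,1,6)
link9: (10,1,6)
R 1-7 [J1]: (10,2,6)
C 2-9 [J2]: (10,2,7)
Grübler: 3·9 − 2·2 − 7 = 16

M = 16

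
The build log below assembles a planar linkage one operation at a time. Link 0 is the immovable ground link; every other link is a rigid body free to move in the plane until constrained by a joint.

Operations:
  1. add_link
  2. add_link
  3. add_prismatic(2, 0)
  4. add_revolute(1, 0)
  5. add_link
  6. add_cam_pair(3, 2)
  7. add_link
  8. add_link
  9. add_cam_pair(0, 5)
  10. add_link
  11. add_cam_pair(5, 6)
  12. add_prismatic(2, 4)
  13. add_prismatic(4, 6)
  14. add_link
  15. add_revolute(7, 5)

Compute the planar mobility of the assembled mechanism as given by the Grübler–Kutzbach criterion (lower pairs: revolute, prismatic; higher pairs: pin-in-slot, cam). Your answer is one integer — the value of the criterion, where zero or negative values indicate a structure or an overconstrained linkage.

link 0 = ground. State L|J1|J2 = 1|0|0
+link1  2|0|0
+link2  3|0|0
P(2,0) f=1→J1  3|1|0
R(1,0) f=1→J1  3|2|0
+link3  4|2|0
C(3,2) f=2→J2  4|2|1
+link4  5|2|1
+link5  6|2|1
C(0,5) f=2→J2  6|2|2
+link6  7|2|2
C(5,6) f=2→J2  7|2|3
P(2,4) f=1→J1  7|3|3
P(4,6) f=1→J1  7|4|3
+link7  8|4|3
R(7,5) f=1→J1  8|5|3
M = 3(8−1)−2·5−3 = 21−10−3 = 8

M = 8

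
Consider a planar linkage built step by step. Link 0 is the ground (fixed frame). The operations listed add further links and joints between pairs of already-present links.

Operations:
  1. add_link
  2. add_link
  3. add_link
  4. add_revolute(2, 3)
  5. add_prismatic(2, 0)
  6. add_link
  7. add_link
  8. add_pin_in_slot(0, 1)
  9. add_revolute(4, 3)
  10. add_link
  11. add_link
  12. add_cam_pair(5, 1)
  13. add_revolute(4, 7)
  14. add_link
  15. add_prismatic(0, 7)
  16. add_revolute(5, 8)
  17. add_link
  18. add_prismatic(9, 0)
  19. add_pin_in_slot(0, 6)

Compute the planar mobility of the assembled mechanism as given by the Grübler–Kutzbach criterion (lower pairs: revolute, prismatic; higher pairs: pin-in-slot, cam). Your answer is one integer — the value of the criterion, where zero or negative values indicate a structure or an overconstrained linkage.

M = 10

(L,J1,J2)=(1,0,0); link0 fixed
link1: (2,0,0)
link2: (3,0,0)
link3: (4,0,0)
R 2-3 [J1]: (4,1,0)
P 2-0 [J1]: (4,2,0)
link4: (5,2,0)
link5: (6,2,0)
PS 0-1 [J2]: (6,2,1)
R 4-3 [J1]: (6,3,1)
link6: (7,3,1)
link7: (8,3,1)
C 5-1 [J2]: (8,3,2)
R 4-7 [J1]: (8,4,2)
link8: (9,4,2)
P 0-7 [J1]: (9,5,2)
R 5-8 [J1]: (9,6,2)
link9: (10,6,2)
P 9-0 [J1]: (10,7,2)
PS 0-6 [J2]: (10,7,3)
Grübler: 3·9 − 2·7 − 3 = 10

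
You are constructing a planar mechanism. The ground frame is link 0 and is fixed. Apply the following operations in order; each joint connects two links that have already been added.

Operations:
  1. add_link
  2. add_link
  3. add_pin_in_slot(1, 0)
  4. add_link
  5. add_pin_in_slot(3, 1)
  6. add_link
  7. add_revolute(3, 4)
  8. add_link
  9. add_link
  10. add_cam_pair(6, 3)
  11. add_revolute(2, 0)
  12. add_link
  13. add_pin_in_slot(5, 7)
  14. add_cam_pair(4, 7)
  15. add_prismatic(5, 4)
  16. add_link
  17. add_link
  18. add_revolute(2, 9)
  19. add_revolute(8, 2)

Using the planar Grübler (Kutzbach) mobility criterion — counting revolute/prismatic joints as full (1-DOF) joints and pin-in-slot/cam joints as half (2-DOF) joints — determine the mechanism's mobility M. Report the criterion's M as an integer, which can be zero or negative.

M = 12

ground; <1,0,0>
#1 <2,0,0>
#2 <3,0,0>
PS:1↔0 J2 <3,0,1>
#3 <4,0,1>
PS:3↔1 J2 <4,0,2>
#4 <5,0,2>
R:3↔4 J1 <5,1,2>
#5 <6,1,2>
#6 <7,1,2>
C:6↔3 J2 <7,1,3>
R:2↔0 J1 <7,2,3>
#7 <8,2,3>
PS:5↔7 J2 <8,2,4>
C:4↔7 J2 <8,2,5>
P:5↔4 J1 <8,3,5>
#8 <9,3,5>
#9 <10,3,5>
R:2↔9 J1 <10,4,5>
R:8↔2 J1 <10,5,5>
3×9 − 2×5 − 1×5 = 12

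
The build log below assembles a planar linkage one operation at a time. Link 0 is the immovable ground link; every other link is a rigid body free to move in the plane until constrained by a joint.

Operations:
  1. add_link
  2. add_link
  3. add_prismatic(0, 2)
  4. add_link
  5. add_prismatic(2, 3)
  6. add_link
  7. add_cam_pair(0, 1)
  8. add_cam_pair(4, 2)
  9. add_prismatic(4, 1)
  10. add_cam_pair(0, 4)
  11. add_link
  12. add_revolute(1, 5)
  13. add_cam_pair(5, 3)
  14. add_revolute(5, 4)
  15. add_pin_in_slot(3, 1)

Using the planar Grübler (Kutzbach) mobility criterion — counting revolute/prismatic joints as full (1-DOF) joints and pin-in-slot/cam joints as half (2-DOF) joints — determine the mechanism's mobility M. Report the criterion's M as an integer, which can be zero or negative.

M = 0

L=1 J1=0 J2=0
add link → L=2 J1=0 J2=0
add link → L=3 J1=0 J2=0
P@0,2 dof=1 J1 → L=3 J1=1 J2=0
add link → L=4 J1=1 J2=0
P@2,3 dof=1 J1 → L=4 J1=2 J2=0
add link → L=5 J1=2 J2=0
C@0,1 dof=2 J2 → L=5 J1=2 J2=1
C@4,2 dof=2 J2 → L=5 J1=2 J2=2
P@4,1 dof=1 J1 → L=5 J1=3 J2=2
C@0,4 dof=2 J2 → L=5 J1=3 J2=3
add link → L=6 J1=3 J2=3
R@1,5 dof=1 J1 → L=6 J1=4 J2=3
C@5,3 dof=2 J2 → L=6 J1=4 J2=4
R@5,4 dof=1 J1 → L=6 J1=5 J2=4
PS@3,1 dof=2 J2 → L=6 J1=5 J2=5
M=3(L−1)−2J1−J2=3·5−2·5−5=0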